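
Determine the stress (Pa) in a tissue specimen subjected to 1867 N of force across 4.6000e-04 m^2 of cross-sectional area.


stress = F / A
stress = 1867 / 4.6000e-04
stress = 4.0587e+06


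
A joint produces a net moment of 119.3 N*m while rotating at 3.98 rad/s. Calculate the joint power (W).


P = M * omega
P = 119.3 * 3.98
P = 474.8140


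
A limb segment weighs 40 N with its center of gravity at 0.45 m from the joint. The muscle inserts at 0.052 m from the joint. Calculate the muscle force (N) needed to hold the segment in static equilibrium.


F_muscle = W * d_load / d_muscle
F_muscle = 40 * 0.45 / 0.052
Numerator = 18.0000
F_muscle = 346.1538


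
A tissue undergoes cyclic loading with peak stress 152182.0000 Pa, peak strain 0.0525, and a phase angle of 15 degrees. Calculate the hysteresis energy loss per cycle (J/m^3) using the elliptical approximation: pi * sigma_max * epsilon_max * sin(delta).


E_loss = pi * sigma_max * epsilon_max * sin(delta)
delta = 15 deg = 0.2618 rad
sin(delta) = 0.2588
E_loss = pi * 152182.0000 * 0.0525 * 0.2588
E_loss = 6496.3392


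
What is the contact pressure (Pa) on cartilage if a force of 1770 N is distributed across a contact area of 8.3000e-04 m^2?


P = F / A
P = 1770 / 8.3000e-04
P = 2.1325e+06


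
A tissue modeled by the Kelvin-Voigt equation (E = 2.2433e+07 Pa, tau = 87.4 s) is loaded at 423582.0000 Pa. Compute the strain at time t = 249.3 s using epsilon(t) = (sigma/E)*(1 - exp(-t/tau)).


epsilon(t) = (sigma/E) * (1 - exp(-t/tau))
sigma/E = 423582.0000 / 2.2433e+07 = 0.0189
exp(-t/tau) = exp(-249.3 / 87.4) = 0.0577
epsilon = 0.0189 * (1 - 0.0577)
epsilon = 0.0178


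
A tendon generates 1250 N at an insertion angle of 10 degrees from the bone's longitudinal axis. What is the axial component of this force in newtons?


F_eff = F_tendon * cos(theta)
theta = 10 deg = 0.1745 rad
cos(theta) = 0.9848
F_eff = 1250 * 0.9848
F_eff = 1231.0097


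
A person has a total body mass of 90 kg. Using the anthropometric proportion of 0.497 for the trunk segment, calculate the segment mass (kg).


m_segment = body_mass * fraction
m_segment = 90 * 0.497
m_segment = 44.7300


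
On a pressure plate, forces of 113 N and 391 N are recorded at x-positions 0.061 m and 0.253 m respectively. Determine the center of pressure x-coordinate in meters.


COP_x = (F1*x1 + F2*x2) / (F1 + F2)
COP_x = (113*0.061 + 391*0.253) / (113 + 391)
Numerator = 105.8160
Denominator = 504
COP_x = 0.2100


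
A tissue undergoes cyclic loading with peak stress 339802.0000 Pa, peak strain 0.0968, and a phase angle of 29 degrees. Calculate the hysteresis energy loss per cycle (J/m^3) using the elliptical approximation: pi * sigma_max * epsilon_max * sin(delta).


E_loss = pi * sigma_max * epsilon_max * sin(delta)
delta = 29 deg = 0.5061 rad
sin(delta) = 0.4848
E_loss = pi * 339802.0000 * 0.0968 * 0.4848
E_loss = 50098.2309


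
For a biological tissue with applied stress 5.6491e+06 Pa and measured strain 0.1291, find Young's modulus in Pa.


E = stress / strain
E = 5.6491e+06 / 0.1291
E = 4.3758e+07


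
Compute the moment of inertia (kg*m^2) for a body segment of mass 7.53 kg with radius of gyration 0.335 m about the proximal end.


I = m * k^2
I = 7.53 * 0.335^2
k^2 = 0.1122
I = 0.8451


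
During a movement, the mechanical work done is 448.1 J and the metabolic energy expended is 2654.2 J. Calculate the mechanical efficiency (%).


eta = (W_mech / E_meta) * 100
eta = (448.1 / 2654.2) * 100
ratio = 0.1688
eta = 16.8827


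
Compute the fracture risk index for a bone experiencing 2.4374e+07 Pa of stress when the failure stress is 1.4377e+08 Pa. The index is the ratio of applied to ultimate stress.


FRI = applied / ultimate
FRI = 2.4374e+07 / 1.4377e+08
FRI = 0.1695


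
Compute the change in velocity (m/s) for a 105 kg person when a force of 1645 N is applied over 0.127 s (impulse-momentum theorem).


J = F * dt = 1645 * 0.127 = 208.9150 N*s
delta_v = J / m
delta_v = 208.9150 / 105
delta_v = 1.9897


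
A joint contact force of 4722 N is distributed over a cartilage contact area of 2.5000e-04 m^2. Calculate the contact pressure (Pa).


P = F / A
P = 4722 / 2.5000e-04
P = 1.8888e+07


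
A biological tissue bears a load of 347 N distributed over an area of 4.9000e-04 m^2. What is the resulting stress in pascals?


stress = F / A
stress = 347 / 4.9000e-04
stress = 708163.2653


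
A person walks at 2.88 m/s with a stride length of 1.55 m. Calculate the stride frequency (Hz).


f = v / stride_length
f = 2.88 / 1.55
f = 1.8581


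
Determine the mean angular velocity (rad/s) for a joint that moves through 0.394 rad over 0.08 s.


omega = delta_theta / delta_t
omega = 0.394 / 0.08
omega = 4.9250


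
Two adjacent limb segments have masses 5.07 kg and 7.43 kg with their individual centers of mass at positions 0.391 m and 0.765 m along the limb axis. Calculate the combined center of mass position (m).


COM = (m1*x1 + m2*x2) / (m1 + m2)
COM = (5.07*0.391 + 7.43*0.765) / (5.07 + 7.43)
Numerator = 7.6663
Denominator = 12.5000
COM = 0.6133


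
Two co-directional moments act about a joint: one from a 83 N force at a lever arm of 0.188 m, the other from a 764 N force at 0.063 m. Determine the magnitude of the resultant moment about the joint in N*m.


M = F1 * d1 + F2 * d2
M = 83 * 0.188 + 764 * 0.063
M = 15.6040 + 48.1320
M = 63.7360


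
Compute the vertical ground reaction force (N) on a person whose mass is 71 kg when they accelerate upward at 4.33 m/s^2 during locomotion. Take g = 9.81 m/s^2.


GRF = m * (g + a)
GRF = 71 * (9.81 + 4.33)
GRF = 71 * 14.1400
GRF = 1003.9400


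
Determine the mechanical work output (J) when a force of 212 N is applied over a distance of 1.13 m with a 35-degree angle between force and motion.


W = F * d * cos(theta)
theta = 35 deg = 0.6109 rad
cos(theta) = 0.8192
W = 212 * 1.13 * 0.8192
W = 196.2361


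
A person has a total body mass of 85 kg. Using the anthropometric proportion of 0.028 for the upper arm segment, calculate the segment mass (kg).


m_segment = body_mass * fraction
m_segment = 85 * 0.028
m_segment = 2.3800


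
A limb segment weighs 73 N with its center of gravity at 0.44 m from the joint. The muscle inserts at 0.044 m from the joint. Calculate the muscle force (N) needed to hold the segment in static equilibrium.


F_muscle = W * d_load / d_muscle
F_muscle = 73 * 0.44 / 0.044
Numerator = 32.1200
F_muscle = 730.0000


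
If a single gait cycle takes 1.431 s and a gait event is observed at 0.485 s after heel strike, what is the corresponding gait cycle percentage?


pct = (event_time / cycle_time) * 100
pct = (0.485 / 1.431) * 100
ratio = 0.3389
pct = 33.8924


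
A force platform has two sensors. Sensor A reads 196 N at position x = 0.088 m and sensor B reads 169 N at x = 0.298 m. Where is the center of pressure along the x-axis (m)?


COP_x = (F1*x1 + F2*x2) / (F1 + F2)
COP_x = (196*0.088 + 169*0.298) / (196 + 169)
Numerator = 67.6100
Denominator = 365
COP_x = 0.1852


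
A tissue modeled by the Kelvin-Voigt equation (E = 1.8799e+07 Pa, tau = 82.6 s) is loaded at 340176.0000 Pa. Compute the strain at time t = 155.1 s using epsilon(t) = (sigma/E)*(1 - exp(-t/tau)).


epsilon(t) = (sigma/E) * (1 - exp(-t/tau))
sigma/E = 340176.0000 / 1.8799e+07 = 0.0181
exp(-t/tau) = exp(-155.1 / 82.6) = 0.1529
epsilon = 0.0181 * (1 - 0.1529)
epsilon = 0.0153


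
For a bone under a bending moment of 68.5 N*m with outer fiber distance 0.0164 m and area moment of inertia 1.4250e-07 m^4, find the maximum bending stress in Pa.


sigma = M * c / I
sigma = 68.5 * 0.0164 / 1.4250e-07
M * c = 1.1234
sigma = 7.8835e+06


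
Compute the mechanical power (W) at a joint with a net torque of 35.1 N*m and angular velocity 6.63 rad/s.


P = M * omega
P = 35.1 * 6.63
P = 232.7130


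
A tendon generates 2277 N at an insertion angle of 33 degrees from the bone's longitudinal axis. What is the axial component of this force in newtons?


F_eff = F_tendon * cos(theta)
theta = 33 deg = 0.5760 rad
cos(theta) = 0.8387
F_eff = 2277 * 0.8387
F_eff = 1909.6529


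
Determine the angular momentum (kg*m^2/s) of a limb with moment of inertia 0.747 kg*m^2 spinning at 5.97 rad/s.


L = I * omega
L = 0.747 * 5.97
L = 4.4596


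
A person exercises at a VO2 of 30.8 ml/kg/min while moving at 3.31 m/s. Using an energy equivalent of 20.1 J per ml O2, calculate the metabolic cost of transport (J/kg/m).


Power per kg = VO2 * 20.1 / 60
Power per kg = 30.8 * 20.1 / 60 = 10.3180 W/kg
Cost = power_per_kg / speed
Cost = 10.3180 / 3.31
Cost = 3.1172


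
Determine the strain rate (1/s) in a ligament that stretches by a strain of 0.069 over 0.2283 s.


strain_rate = delta_strain / delta_t
strain_rate = 0.069 / 0.2283
strain_rate = 0.3022


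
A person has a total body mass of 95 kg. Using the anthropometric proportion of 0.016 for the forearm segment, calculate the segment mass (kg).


m_segment = body_mass * fraction
m_segment = 95 * 0.016
m_segment = 1.5200


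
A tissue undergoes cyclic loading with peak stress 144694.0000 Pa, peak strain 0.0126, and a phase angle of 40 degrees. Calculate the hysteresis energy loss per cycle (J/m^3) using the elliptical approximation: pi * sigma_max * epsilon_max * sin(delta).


E_loss = pi * sigma_max * epsilon_max * sin(delta)
delta = 40 deg = 0.6981 rad
sin(delta) = 0.6428
E_loss = pi * 144694.0000 * 0.0126 * 0.6428
E_loss = 3681.6156


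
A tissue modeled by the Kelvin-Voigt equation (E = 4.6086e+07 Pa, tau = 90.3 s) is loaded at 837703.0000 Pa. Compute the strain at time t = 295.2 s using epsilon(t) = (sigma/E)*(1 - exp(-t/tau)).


epsilon(t) = (sigma/E) * (1 - exp(-t/tau))
sigma/E = 837703.0000 / 4.6086e+07 = 0.0182
exp(-t/tau) = exp(-295.2 / 90.3) = 0.0380
epsilon = 0.0182 * (1 - 0.0380)
epsilon = 0.0175


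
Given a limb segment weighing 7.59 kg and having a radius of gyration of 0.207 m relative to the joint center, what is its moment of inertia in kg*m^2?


I = m * k^2
I = 7.59 * 0.207^2
k^2 = 0.0428
I = 0.3252


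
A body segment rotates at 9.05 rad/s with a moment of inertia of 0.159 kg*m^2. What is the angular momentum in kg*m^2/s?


L = I * omega
L = 0.159 * 9.05
L = 1.4390


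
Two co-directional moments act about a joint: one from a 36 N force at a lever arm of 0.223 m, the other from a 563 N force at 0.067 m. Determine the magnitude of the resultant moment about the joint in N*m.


M = F1 * d1 + F2 * d2
M = 36 * 0.223 + 563 * 0.067
M = 8.0280 + 37.7210
M = 45.7490


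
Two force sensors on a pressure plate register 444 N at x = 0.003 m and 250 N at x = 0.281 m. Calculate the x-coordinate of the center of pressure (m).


COP_x = (F1*x1 + F2*x2) / (F1 + F2)
COP_x = (444*0.003 + 250*0.281) / (444 + 250)
Numerator = 71.5820
Denominator = 694
COP_x = 0.1031


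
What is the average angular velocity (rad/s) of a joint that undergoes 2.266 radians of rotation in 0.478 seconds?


omega = delta_theta / delta_t
omega = 2.266 / 0.478
omega = 4.7406


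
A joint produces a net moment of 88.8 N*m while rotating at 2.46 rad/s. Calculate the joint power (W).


P = M * omega
P = 88.8 * 2.46
P = 218.4480


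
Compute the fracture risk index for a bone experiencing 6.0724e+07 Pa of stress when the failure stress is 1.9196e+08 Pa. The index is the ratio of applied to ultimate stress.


FRI = applied / ultimate
FRI = 6.0724e+07 / 1.9196e+08
FRI = 0.3163


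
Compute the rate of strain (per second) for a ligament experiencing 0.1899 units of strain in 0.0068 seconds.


strain_rate = delta_strain / delta_t
strain_rate = 0.1899 / 0.0068
strain_rate = 27.9265


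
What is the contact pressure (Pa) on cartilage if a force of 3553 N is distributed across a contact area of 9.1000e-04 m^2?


P = F / A
P = 3553 / 9.1000e-04
P = 3.9044e+06


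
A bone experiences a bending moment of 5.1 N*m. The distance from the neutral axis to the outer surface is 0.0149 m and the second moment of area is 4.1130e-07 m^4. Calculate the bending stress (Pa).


sigma = M * c / I
sigma = 5.1 * 0.0149 / 4.1130e-07
M * c = 0.0760
sigma = 184755.6528


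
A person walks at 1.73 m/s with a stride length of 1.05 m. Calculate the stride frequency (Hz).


f = v / stride_length
f = 1.73 / 1.05
f = 1.6476


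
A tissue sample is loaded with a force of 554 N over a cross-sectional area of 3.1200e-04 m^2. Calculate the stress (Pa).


stress = F / A
stress = 554 / 3.1200e-04
stress = 1.7756e+06


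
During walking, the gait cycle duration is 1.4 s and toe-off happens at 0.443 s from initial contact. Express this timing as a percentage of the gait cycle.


pct = (event_time / cycle_time) * 100
pct = (0.443 / 1.4) * 100
ratio = 0.3164
pct = 31.6429


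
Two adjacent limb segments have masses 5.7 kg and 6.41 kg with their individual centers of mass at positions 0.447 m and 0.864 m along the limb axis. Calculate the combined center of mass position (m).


COM = (m1*x1 + m2*x2) / (m1 + m2)
COM = (5.7*0.447 + 6.41*0.864) / (5.7 + 6.41)
Numerator = 8.0861
Denominator = 12.1100
COM = 0.6677


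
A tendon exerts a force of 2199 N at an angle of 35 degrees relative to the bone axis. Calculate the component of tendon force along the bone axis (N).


F_eff = F_tendon * cos(theta)
theta = 35 deg = 0.6109 rad
cos(theta) = 0.8192
F_eff = 2199 * 0.8192
F_eff = 1801.3153


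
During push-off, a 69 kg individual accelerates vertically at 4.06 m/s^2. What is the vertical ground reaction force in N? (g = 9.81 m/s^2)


GRF = m * (g + a)
GRF = 69 * (9.81 + 4.06)
GRF = 69 * 13.8700
GRF = 957.0300


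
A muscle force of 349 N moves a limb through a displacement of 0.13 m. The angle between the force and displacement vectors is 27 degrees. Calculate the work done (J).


W = F * d * cos(theta)
theta = 27 deg = 0.4712 rad
cos(theta) = 0.8910
W = 349 * 0.13 * 0.8910
W = 40.4250


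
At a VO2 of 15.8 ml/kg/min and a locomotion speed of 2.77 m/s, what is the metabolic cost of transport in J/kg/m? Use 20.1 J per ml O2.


Power per kg = VO2 * 20.1 / 60
Power per kg = 15.8 * 20.1 / 60 = 5.2930 W/kg
Cost = power_per_kg / speed
Cost = 5.2930 / 2.77
Cost = 1.9108


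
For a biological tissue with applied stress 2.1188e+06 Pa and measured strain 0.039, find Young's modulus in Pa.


E = stress / strain
E = 2.1188e+06 / 0.039
E = 5.4328e+07


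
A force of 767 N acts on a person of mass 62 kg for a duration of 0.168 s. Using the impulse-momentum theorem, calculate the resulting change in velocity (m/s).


J = F * dt = 767 * 0.168 = 128.8560 N*s
delta_v = J / m
delta_v = 128.8560 / 62
delta_v = 2.0783


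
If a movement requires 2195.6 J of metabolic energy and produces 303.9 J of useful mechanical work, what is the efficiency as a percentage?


eta = (W_mech / E_meta) * 100
eta = (303.9 / 2195.6) * 100
ratio = 0.1384
eta = 13.8413


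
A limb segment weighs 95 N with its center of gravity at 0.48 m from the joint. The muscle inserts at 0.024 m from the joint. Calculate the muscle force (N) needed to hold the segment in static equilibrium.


F_muscle = W * d_load / d_muscle
F_muscle = 95 * 0.48 / 0.024
Numerator = 45.6000
F_muscle = 1900.0000


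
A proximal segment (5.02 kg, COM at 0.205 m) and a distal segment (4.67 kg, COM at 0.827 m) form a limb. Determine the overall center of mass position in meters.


COM = (m1*x1 + m2*x2) / (m1 + m2)
COM = (5.02*0.205 + 4.67*0.827) / (5.02 + 4.67)
Numerator = 4.8912
Denominator = 9.6900
COM = 0.5048


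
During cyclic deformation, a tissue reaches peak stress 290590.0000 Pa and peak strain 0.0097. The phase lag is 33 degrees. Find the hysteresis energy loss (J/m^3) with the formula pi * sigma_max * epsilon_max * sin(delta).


E_loss = pi * sigma_max * epsilon_max * sin(delta)
delta = 33 deg = 0.5760 rad
sin(delta) = 0.5446
E_loss = pi * 290590.0000 * 0.0097 * 0.5446
E_loss = 4822.9309


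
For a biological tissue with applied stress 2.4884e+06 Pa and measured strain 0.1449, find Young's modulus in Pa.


E = stress / strain
E = 2.4884e+06 / 0.1449
E = 1.7173e+07


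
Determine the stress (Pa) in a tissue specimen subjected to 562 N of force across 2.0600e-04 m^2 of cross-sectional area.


stress = F / A
stress = 562 / 2.0600e-04
stress = 2.7282e+06


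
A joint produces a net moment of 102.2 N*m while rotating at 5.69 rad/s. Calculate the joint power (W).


P = M * omega
P = 102.2 * 5.69
P = 581.5180


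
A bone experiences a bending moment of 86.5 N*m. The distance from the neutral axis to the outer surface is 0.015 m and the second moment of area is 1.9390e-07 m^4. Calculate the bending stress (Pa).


sigma = M * c / I
sigma = 86.5 * 0.015 / 1.9390e-07
M * c = 1.2975
sigma = 6.6916e+06


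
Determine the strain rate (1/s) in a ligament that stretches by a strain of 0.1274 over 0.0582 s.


strain_rate = delta_strain / delta_t
strain_rate = 0.1274 / 0.0582
strain_rate = 2.1890


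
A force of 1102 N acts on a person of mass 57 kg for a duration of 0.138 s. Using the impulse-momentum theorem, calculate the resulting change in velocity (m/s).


J = F * dt = 1102 * 0.138 = 152.0760 N*s
delta_v = J / m
delta_v = 152.0760 / 57
delta_v = 2.6680


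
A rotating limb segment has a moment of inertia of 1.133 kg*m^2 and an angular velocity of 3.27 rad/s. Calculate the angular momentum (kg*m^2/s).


L = I * omega
L = 1.133 * 3.27
L = 3.7049


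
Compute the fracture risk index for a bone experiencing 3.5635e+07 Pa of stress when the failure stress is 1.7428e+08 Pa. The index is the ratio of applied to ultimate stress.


FRI = applied / ultimate
FRI = 3.5635e+07 / 1.7428e+08
FRI = 0.2045


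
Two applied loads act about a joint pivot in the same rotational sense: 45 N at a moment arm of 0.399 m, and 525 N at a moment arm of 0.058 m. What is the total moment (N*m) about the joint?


M = F1 * d1 + F2 * d2
M = 45 * 0.399 + 525 * 0.058
M = 17.9550 + 30.4500
M = 48.4050


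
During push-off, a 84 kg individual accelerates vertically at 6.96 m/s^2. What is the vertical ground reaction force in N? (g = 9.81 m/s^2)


GRF = m * (g + a)
GRF = 84 * (9.81 + 6.96)
GRF = 84 * 16.7700
GRF = 1408.6800


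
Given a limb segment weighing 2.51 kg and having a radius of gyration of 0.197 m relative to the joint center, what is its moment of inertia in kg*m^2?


I = m * k^2
I = 2.51 * 0.197^2
k^2 = 0.0388
I = 0.0974


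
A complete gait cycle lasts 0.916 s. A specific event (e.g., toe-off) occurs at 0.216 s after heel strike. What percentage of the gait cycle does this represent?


pct = (event_time / cycle_time) * 100
pct = (0.216 / 0.916) * 100
ratio = 0.2358
pct = 23.5808


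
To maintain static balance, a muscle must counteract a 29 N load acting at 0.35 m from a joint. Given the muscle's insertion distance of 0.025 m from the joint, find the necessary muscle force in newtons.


F_muscle = W * d_load / d_muscle
F_muscle = 29 * 0.35 / 0.025
Numerator = 10.1500
F_muscle = 406.0000


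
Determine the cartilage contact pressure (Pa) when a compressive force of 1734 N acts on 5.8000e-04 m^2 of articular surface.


P = F / A
P = 1734 / 5.8000e-04
P = 2.9897e+06


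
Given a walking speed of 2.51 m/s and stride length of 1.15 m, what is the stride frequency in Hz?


f = v / stride_length
f = 2.51 / 1.15
f = 2.1826


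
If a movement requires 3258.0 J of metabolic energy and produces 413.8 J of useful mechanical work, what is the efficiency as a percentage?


eta = (W_mech / E_meta) * 100
eta = (413.8 / 3258.0) * 100
ratio = 0.1270
eta = 12.7010


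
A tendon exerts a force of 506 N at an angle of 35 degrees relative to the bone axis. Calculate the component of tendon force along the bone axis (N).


F_eff = F_tendon * cos(theta)
theta = 35 deg = 0.6109 rad
cos(theta) = 0.8192
F_eff = 506 * 0.8192
F_eff = 414.4909


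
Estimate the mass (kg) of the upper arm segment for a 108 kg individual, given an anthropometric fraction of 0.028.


m_segment = body_mass * fraction
m_segment = 108 * 0.028
m_segment = 3.0240


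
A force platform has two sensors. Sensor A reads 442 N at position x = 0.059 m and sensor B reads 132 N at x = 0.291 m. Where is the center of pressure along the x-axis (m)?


COP_x = (F1*x1 + F2*x2) / (F1 + F2)
COP_x = (442*0.059 + 132*0.291) / (442 + 132)
Numerator = 64.4900
Denominator = 574
COP_x = 0.1124


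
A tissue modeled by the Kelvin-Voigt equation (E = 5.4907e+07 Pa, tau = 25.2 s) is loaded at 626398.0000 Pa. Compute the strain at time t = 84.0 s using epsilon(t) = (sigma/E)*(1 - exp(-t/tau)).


epsilon(t) = (sigma/E) * (1 - exp(-t/tau))
sigma/E = 626398.0000 / 5.4907e+07 = 0.0114
exp(-t/tau) = exp(-84.0 / 25.2) = 0.0357
epsilon = 0.0114 * (1 - 0.0357)
epsilon = 0.0110


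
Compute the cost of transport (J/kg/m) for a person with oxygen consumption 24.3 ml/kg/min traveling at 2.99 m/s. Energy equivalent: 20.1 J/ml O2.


Power per kg = VO2 * 20.1 / 60
Power per kg = 24.3 * 20.1 / 60 = 8.1405 W/kg
Cost = power_per_kg / speed
Cost = 8.1405 / 2.99
Cost = 2.7226


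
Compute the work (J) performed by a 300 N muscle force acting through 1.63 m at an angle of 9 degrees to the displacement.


W = F * d * cos(theta)
theta = 9 deg = 0.1571 rad
cos(theta) = 0.9877
W = 300 * 1.63 * 0.9877
W = 482.9796


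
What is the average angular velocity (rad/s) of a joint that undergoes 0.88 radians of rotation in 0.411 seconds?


omega = delta_theta / delta_t
omega = 0.88 / 0.411
omega = 2.1411


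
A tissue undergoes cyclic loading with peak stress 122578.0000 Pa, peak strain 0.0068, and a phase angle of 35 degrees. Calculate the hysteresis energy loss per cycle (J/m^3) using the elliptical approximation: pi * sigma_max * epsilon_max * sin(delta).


E_loss = pi * sigma_max * epsilon_max * sin(delta)
delta = 35 deg = 0.6109 rad
sin(delta) = 0.5736
E_loss = pi * 122578.0000 * 0.0068 * 0.5736
E_loss = 1501.9747


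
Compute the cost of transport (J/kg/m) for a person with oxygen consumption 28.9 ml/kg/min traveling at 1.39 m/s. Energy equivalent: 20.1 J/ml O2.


Power per kg = VO2 * 20.1 / 60
Power per kg = 28.9 * 20.1 / 60 = 9.6815 W/kg
Cost = power_per_kg / speed
Cost = 9.6815 / 1.39
Cost = 6.9651


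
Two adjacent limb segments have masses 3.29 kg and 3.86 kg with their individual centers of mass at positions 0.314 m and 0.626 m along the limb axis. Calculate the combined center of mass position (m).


COM = (m1*x1 + m2*x2) / (m1 + m2)
COM = (3.29*0.314 + 3.86*0.626) / (3.29 + 3.86)
Numerator = 3.4494
Denominator = 7.1500
COM = 0.4824


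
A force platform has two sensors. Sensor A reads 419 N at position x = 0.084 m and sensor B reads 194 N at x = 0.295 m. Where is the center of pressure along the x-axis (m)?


COP_x = (F1*x1 + F2*x2) / (F1 + F2)
COP_x = (419*0.084 + 194*0.295) / (419 + 194)
Numerator = 92.4260
Denominator = 613
COP_x = 0.1508


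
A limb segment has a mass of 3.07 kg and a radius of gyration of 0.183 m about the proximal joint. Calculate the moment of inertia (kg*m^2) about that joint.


I = m * k^2
I = 3.07 * 0.183^2
k^2 = 0.0335
I = 0.1028


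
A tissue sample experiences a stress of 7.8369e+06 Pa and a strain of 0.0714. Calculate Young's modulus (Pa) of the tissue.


E = stress / strain
E = 7.8369e+06 / 0.0714
E = 1.0976e+08


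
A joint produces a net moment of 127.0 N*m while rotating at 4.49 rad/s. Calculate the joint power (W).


P = M * omega
P = 127.0 * 4.49
P = 570.2300


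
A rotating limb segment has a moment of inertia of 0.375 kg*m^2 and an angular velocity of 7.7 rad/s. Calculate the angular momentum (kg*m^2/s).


L = I * omega
L = 0.375 * 7.7
L = 2.8875


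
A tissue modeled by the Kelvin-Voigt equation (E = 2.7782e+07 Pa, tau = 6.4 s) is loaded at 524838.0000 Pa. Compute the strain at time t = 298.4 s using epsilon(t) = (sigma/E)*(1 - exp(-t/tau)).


epsilon(t) = (sigma/E) * (1 - exp(-t/tau))
sigma/E = 524838.0000 / 2.7782e+07 = 0.0189
exp(-t/tau) = exp(-298.4 / 6.4) = 5.6366e-21
epsilon = 0.0189 * (1 - 5.6366e-21)
epsilon = 0.0189


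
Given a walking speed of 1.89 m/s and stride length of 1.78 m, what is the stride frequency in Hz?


f = v / stride_length
f = 1.89 / 1.78
f = 1.0618


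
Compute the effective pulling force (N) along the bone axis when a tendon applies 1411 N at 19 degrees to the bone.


F_eff = F_tendon * cos(theta)
theta = 19 deg = 0.3316 rad
cos(theta) = 0.9455
F_eff = 1411 * 0.9455
F_eff = 1334.1267


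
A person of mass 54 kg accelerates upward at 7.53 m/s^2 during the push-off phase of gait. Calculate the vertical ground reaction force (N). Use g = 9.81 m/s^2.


GRF = m * (g + a)
GRF = 54 * (9.81 + 7.53)
GRF = 54 * 17.3400
GRF = 936.3600


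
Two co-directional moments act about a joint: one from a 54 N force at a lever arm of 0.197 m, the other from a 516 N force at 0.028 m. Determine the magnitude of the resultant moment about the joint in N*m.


M = F1 * d1 + F2 * d2
M = 54 * 0.197 + 516 * 0.028
M = 10.6380 + 14.4480
M = 25.0860


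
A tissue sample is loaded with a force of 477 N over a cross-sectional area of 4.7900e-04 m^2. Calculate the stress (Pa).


stress = F / A
stress = 477 / 4.7900e-04
stress = 995824.6347


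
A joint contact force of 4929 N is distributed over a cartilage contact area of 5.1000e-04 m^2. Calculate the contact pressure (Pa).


P = F / A
P = 4929 / 5.1000e-04
P = 9.6647e+06


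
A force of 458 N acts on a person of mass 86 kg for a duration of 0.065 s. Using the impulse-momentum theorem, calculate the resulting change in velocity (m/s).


J = F * dt = 458 * 0.065 = 29.7700 N*s
delta_v = J / m
delta_v = 29.7700 / 86
delta_v = 0.3462


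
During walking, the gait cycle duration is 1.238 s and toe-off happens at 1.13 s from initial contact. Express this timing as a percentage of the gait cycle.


pct = (event_time / cycle_time) * 100
pct = (1.13 / 1.238) * 100
ratio = 0.9128
pct = 91.2763


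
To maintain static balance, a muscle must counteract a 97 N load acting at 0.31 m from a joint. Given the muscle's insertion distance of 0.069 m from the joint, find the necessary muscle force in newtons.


F_muscle = W * d_load / d_muscle
F_muscle = 97 * 0.31 / 0.069
Numerator = 30.0700
F_muscle = 435.7971


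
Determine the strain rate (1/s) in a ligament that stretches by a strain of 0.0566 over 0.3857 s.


strain_rate = delta_strain / delta_t
strain_rate = 0.0566 / 0.3857
strain_rate = 0.1467


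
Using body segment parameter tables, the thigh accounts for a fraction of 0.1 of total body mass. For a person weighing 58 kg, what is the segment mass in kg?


m_segment = body_mass * fraction
m_segment = 58 * 0.1
m_segment = 5.8000


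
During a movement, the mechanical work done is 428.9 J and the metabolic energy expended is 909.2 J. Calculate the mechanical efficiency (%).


eta = (W_mech / E_meta) * 100
eta = (428.9 / 909.2) * 100
ratio = 0.4717
eta = 47.1733


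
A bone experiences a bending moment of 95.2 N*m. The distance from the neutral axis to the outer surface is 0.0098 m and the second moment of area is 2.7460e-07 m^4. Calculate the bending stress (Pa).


sigma = M * c / I
sigma = 95.2 * 0.0098 / 2.7460e-07
M * c = 0.9330
sigma = 3.3975e+06


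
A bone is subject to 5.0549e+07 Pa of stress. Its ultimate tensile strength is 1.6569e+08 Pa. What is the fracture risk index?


FRI = applied / ultimate
FRI = 5.0549e+07 / 1.6569e+08
FRI = 0.3051


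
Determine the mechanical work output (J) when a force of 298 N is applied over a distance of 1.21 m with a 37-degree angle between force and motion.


W = F * d * cos(theta)
theta = 37 deg = 0.6458 rad
cos(theta) = 0.7986
W = 298 * 1.21 * 0.7986
W = 287.9720


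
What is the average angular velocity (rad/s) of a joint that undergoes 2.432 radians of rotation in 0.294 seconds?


omega = delta_theta / delta_t
omega = 2.432 / 0.294
omega = 8.2721


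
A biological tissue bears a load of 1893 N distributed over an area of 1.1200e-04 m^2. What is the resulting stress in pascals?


stress = F / A
stress = 1893 / 1.1200e-04
stress = 1.6902e+07


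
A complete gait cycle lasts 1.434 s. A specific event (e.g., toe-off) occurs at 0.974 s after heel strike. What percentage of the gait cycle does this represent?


pct = (event_time / cycle_time) * 100
pct = (0.974 / 1.434) * 100
ratio = 0.6792
pct = 67.9219


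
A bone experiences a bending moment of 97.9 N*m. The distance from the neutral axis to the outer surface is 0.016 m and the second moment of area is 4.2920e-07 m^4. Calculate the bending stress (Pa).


sigma = M * c / I
sigma = 97.9 * 0.016 / 4.2920e-07
M * c = 1.5664
sigma = 3.6496e+06


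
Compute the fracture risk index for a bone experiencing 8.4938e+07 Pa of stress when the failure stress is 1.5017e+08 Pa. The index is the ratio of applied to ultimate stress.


FRI = applied / ultimate
FRI = 8.4938e+07 / 1.5017e+08
FRI = 0.5656


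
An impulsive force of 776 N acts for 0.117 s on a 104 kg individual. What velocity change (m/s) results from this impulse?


J = F * dt = 776 * 0.117 = 90.7920 N*s
delta_v = J / m
delta_v = 90.7920 / 104
delta_v = 0.8730


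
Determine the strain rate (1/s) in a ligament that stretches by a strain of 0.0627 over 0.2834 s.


strain_rate = delta_strain / delta_t
strain_rate = 0.0627 / 0.2834
strain_rate = 0.2212


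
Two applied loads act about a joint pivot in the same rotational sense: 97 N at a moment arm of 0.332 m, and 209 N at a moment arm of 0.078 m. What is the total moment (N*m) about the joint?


M = F1 * d1 + F2 * d2
M = 97 * 0.332 + 209 * 0.078
M = 32.2040 + 16.3020
M = 48.5060


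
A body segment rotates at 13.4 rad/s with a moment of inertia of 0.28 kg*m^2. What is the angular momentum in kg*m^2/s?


L = I * omega
L = 0.28 * 13.4
L = 3.7520


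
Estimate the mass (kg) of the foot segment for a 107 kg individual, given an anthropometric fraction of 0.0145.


m_segment = body_mass * fraction
m_segment = 107 * 0.0145
m_segment = 1.5515


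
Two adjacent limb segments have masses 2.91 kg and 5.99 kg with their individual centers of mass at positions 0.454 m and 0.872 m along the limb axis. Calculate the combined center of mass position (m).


COM = (m1*x1 + m2*x2) / (m1 + m2)
COM = (2.91*0.454 + 5.99*0.872) / (2.91 + 5.99)
Numerator = 6.5444
Denominator = 8.9000
COM = 0.7353


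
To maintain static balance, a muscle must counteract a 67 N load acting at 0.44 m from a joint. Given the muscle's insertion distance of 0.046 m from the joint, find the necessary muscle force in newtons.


F_muscle = W * d_load / d_muscle
F_muscle = 67 * 0.44 / 0.046
Numerator = 29.4800
F_muscle = 640.8696


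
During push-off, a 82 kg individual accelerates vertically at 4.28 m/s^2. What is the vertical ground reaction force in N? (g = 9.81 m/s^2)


GRF = m * (g + a)
GRF = 82 * (9.81 + 4.28)
GRF = 82 * 14.0900
GRF = 1155.3800


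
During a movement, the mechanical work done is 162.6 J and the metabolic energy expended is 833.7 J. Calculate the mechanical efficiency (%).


eta = (W_mech / E_meta) * 100
eta = (162.6 / 833.7) * 100
ratio = 0.1950
eta = 19.5034


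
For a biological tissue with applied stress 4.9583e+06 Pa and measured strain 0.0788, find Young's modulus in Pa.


E = stress / strain
E = 4.9583e+06 / 0.0788
E = 6.2923e+07


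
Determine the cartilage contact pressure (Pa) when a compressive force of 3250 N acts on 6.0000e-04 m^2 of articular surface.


P = F / A
P = 3250 / 6.0000e-04
P = 5.4167e+06


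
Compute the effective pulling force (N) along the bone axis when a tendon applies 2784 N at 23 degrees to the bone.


F_eff = F_tendon * cos(theta)
theta = 23 deg = 0.4014 rad
cos(theta) = 0.9205
F_eff = 2784 * 0.9205
F_eff = 2562.6855


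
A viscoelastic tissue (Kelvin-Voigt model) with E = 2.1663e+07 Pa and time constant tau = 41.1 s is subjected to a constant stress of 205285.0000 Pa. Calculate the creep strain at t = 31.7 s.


epsilon(t) = (sigma/E) * (1 - exp(-t/tau))
sigma/E = 205285.0000 / 2.1663e+07 = 0.0095
exp(-t/tau) = exp(-31.7 / 41.1) = 0.4624
epsilon = 0.0095 * (1 - 0.4624)
epsilon = 0.0051


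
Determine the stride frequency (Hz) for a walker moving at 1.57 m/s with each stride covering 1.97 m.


f = v / stride_length
f = 1.57 / 1.97
f = 0.7970


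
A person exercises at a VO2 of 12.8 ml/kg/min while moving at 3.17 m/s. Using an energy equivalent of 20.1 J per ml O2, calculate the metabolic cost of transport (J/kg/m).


Power per kg = VO2 * 20.1 / 60
Power per kg = 12.8 * 20.1 / 60 = 4.2880 W/kg
Cost = power_per_kg / speed
Cost = 4.2880 / 3.17
Cost = 1.3527


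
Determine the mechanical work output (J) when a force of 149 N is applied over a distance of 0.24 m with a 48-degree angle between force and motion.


W = F * d * cos(theta)
theta = 48 deg = 0.8378 rad
cos(theta) = 0.6691
W = 149 * 0.24 * 0.6691
W = 23.9281


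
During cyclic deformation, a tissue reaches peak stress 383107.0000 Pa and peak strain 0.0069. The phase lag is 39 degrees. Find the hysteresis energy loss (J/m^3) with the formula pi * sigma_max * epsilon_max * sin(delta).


E_loss = pi * sigma_max * epsilon_max * sin(delta)
delta = 39 deg = 0.6807 rad
sin(delta) = 0.6293
E_loss = pi * 383107.0000 * 0.0069 * 0.6293
E_loss = 5226.2581


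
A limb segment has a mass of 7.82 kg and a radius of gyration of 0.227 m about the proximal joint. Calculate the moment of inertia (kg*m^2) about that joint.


I = m * k^2
I = 7.82 * 0.227^2
k^2 = 0.0515
I = 0.4030


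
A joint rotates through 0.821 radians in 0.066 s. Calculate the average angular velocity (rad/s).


omega = delta_theta / delta_t
omega = 0.821 / 0.066
omega = 12.4394


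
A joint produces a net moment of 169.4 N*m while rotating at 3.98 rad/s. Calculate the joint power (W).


P = M * omega
P = 169.4 * 3.98
P = 674.2120


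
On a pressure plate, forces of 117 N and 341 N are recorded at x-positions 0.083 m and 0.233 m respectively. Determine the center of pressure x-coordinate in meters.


COP_x = (F1*x1 + F2*x2) / (F1 + F2)
COP_x = (117*0.083 + 341*0.233) / (117 + 341)
Numerator = 89.1640
Denominator = 458
COP_x = 0.1947


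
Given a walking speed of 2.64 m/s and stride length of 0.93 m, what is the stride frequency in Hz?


f = v / stride_length
f = 2.64 / 0.93
f = 2.8387


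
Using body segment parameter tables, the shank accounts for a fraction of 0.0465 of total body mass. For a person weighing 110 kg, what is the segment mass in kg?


m_segment = body_mass * fraction
m_segment = 110 * 0.0465
m_segment = 5.1150


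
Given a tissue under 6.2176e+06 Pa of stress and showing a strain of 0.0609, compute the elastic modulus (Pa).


E = stress / strain
E = 6.2176e+06 / 0.0609
E = 1.0210e+08


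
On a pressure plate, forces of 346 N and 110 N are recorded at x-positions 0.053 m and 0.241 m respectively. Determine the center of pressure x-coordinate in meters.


COP_x = (F1*x1 + F2*x2) / (F1 + F2)
COP_x = (346*0.053 + 110*0.241) / (346 + 110)
Numerator = 44.8480
Denominator = 456
COP_x = 0.0984


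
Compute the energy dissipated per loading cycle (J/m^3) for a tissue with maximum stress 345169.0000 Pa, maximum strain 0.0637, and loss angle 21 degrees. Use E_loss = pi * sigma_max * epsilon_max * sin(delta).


E_loss = pi * sigma_max * epsilon_max * sin(delta)
delta = 21 deg = 0.3665 rad
sin(delta) = 0.3584
E_loss = pi * 345169.0000 * 0.0637 * 0.3584
E_loss = 24754.2773


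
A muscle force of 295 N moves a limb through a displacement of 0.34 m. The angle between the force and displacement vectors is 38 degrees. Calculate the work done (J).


W = F * d * cos(theta)
theta = 38 deg = 0.6632 rad
cos(theta) = 0.7880
W = 295 * 0.34 * 0.7880
W = 79.0375


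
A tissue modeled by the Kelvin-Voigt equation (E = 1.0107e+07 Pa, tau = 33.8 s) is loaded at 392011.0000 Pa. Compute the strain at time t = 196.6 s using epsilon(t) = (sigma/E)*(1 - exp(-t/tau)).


epsilon(t) = (sigma/E) * (1 - exp(-t/tau))
sigma/E = 392011.0000 / 1.0107e+07 = 0.0388
exp(-t/tau) = exp(-196.6 / 33.8) = 0.0030
epsilon = 0.0388 * (1 - 0.0030)
epsilon = 0.0387


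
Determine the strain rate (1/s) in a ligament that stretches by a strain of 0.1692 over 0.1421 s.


strain_rate = delta_strain / delta_t
strain_rate = 0.1692 / 0.1421
strain_rate = 1.1907


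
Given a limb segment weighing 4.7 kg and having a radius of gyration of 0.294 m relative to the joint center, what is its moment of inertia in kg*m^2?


I = m * k^2
I = 4.7 * 0.294^2
k^2 = 0.0864
I = 0.4062


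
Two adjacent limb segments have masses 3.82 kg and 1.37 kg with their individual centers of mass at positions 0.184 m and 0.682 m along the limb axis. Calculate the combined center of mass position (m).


COM = (m1*x1 + m2*x2) / (m1 + m2)
COM = (3.82*0.184 + 1.37*0.682) / (3.82 + 1.37)
Numerator = 1.6372
Denominator = 5.1900
COM = 0.3155


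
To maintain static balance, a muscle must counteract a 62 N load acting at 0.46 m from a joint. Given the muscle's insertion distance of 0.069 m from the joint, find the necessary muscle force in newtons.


F_muscle = W * d_load / d_muscle
F_muscle = 62 * 0.46 / 0.069
Numerator = 28.5200
F_muscle = 413.3333


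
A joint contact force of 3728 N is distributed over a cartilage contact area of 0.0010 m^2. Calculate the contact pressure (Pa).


P = F / A
P = 3728 / 0.0010
P = 3.7280e+06


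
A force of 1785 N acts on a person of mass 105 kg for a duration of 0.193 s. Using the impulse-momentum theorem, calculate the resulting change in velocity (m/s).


J = F * dt = 1785 * 0.193 = 344.5050 N*s
delta_v = J / m
delta_v = 344.5050 / 105
delta_v = 3.2810


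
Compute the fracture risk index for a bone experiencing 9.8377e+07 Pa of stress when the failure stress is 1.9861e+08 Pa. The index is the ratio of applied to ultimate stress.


FRI = applied / ultimate
FRI = 9.8377e+07 / 1.9861e+08
FRI = 0.4953


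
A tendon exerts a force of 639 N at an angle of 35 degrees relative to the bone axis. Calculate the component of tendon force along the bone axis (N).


F_eff = F_tendon * cos(theta)
theta = 35 deg = 0.6109 rad
cos(theta) = 0.8192
F_eff = 639 * 0.8192
F_eff = 523.4382


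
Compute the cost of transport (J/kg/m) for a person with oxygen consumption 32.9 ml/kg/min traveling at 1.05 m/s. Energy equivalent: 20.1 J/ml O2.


Power per kg = VO2 * 20.1 / 60
Power per kg = 32.9 * 20.1 / 60 = 11.0215 W/kg
Cost = power_per_kg / speed
Cost = 11.0215 / 1.05
Cost = 10.4967


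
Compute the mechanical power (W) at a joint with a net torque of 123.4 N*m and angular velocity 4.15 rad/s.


P = M * omega
P = 123.4 * 4.15
P = 512.1100


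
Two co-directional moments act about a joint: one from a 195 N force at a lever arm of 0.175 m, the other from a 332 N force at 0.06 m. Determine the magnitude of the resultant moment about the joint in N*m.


M = F1 * d1 + F2 * d2
M = 195 * 0.175 + 332 * 0.06
M = 34.1250 + 19.9200
M = 54.0450


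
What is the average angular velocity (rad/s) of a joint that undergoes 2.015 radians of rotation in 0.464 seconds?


omega = delta_theta / delta_t
omega = 2.015 / 0.464
omega = 4.3427


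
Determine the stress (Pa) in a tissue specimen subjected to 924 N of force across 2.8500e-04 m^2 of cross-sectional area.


stress = F / A
stress = 924 / 2.8500e-04
stress = 3.2421e+06


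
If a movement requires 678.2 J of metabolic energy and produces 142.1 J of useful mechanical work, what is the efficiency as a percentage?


eta = (W_mech / E_meta) * 100
eta = (142.1 / 678.2) * 100
ratio = 0.2095
eta = 20.9525


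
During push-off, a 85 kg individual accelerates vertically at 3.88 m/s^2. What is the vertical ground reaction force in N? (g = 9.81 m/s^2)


GRF = m * (g + a)
GRF = 85 * (9.81 + 3.88)
GRF = 85 * 13.6900
GRF = 1163.6500
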